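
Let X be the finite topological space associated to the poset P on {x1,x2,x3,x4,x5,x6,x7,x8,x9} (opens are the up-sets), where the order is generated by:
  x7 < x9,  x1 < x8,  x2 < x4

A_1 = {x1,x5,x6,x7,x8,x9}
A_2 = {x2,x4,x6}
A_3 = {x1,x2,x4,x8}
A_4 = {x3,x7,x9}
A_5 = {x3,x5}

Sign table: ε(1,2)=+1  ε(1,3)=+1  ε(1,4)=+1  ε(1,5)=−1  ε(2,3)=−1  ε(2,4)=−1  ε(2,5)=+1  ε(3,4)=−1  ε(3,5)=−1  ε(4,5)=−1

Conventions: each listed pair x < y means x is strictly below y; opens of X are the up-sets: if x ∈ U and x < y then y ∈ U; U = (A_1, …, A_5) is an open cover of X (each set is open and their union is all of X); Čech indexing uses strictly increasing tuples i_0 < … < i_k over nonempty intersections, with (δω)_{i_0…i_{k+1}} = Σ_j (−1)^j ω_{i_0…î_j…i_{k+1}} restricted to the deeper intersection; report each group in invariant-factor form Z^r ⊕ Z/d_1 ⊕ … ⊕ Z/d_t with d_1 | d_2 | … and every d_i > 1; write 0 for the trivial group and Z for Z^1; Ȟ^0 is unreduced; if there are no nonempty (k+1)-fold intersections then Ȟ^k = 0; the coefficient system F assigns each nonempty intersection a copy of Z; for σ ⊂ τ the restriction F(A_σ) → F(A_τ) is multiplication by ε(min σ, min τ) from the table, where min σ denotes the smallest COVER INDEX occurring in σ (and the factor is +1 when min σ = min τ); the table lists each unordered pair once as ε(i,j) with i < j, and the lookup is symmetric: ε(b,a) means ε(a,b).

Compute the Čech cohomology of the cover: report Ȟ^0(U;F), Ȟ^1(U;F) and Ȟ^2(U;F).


Ȟ^0 ≅ 0; Ȟ^1 ≅ Z ⊕ Z/2; Ȟ^2 ≅ 0

nerve of the cover:
  A12={x6} A13={x1,x8} A14={x7,x9} A15={x5} A23={x2,x4} A45={x3}
C dims 5,6; δ0: rk 5, SNF 1^4·2
Ȟ^0 = (5 − 5) − 0 = 0, so Ȟ^0 ≅ 0
Ȟ^1 = (6 − 0) − 5 = 1 plus torsion [2], so Ȟ^1 ≅ Z ⊕ Z/2
Ȟ^2 = (0 − 0) − 0 = 0, so Ȟ^2 ≅ 0


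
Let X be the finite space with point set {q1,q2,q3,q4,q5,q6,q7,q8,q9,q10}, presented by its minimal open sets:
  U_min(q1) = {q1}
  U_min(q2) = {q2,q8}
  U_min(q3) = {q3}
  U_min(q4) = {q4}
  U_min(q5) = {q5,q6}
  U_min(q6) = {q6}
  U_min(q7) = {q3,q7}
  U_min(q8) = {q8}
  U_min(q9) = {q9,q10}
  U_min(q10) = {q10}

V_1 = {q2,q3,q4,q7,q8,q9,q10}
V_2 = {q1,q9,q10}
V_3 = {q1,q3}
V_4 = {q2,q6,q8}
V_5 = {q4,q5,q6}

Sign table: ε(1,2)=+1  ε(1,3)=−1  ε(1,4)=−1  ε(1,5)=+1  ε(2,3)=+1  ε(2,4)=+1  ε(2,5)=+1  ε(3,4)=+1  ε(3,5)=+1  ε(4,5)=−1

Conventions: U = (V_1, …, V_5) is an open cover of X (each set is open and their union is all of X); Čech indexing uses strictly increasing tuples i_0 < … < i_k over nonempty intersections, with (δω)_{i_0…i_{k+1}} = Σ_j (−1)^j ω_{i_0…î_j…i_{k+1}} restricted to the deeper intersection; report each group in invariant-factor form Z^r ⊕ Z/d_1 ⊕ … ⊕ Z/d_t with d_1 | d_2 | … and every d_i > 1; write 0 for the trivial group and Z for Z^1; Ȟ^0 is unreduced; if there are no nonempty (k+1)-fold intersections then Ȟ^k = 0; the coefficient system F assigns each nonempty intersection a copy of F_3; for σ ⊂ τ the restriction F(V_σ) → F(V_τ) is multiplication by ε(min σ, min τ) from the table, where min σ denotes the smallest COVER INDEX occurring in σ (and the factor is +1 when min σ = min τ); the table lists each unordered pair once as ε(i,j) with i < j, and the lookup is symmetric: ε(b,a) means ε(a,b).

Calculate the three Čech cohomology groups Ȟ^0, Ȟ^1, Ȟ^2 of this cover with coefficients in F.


Ȟ^0(U;F) ≅ 0, Ȟ^1(U;F) ≅ Z/3 and Ȟ^2(U;F) ≅ 0

intersection data:
  V12={q9,q10} V13={q3} V14={q2,q8} V15={q4} V23={q1} V45={q6}
C dims 5,6; δ0: rk_F3 5
Ȟ^0 = (5 − 5) − 0 = 0, so Ȟ^0 ≅ 0
Ȟ^1 = (6 − 0) − 5 = 1, so Ȟ^1 ≅ Z/3
Ȟ^2 = (0 − 0) − 0 = 0, so Ȟ^2 ≅ 0


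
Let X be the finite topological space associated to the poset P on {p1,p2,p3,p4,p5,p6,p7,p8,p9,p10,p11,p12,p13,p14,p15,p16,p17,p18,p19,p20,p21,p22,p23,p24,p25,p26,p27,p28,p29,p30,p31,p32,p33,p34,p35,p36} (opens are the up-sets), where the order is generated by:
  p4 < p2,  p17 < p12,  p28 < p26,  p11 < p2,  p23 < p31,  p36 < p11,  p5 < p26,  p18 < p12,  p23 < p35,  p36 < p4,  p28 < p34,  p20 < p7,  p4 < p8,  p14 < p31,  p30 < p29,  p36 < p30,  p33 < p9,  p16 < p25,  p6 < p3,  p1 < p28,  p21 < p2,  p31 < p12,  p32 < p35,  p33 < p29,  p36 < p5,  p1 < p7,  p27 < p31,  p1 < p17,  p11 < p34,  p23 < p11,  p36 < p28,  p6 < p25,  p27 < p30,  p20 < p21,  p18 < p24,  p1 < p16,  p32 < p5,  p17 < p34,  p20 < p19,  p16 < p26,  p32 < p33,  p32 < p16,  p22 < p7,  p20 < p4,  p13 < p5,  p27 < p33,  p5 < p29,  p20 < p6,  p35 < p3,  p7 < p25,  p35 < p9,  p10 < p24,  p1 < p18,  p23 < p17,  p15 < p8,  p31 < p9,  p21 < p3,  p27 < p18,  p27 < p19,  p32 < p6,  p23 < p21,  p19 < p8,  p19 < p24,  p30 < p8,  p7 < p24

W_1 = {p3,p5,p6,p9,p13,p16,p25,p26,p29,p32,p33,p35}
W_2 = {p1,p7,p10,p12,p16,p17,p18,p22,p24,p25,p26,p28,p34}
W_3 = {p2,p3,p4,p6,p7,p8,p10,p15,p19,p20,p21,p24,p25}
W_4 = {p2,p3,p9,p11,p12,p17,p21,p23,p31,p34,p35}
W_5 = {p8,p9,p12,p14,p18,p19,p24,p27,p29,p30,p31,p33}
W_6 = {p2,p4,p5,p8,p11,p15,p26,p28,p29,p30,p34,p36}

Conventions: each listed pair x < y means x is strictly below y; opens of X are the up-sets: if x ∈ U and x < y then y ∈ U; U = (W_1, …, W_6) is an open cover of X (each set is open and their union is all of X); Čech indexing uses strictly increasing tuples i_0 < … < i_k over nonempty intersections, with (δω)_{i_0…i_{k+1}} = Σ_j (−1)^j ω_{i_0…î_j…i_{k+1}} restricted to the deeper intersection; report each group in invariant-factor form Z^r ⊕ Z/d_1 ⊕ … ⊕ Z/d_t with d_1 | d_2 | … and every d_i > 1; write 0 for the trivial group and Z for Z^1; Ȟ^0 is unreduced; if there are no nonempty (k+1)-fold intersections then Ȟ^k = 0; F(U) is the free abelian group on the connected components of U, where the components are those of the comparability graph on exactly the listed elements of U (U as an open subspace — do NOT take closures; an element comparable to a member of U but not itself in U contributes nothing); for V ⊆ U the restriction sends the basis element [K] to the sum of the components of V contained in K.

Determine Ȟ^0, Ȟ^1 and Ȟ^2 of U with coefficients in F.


Ȟ^0 ≅ Z, Ȟ^1 ≅ 0 and Ȟ^2 ≅ Z/2

nonempty intersections:
  W12={p16,p25,p26} W13={p3,p6,p25} W14={p3,p9,p35} W15={p9,p29,p33} W16={p5,p26,p29} W23={p7,p10,p24,p25} W24={p12,p17,p34} W25={p12,p18,p24} W26={p26,p28,p34} W34={p2,p3,p21} W35={p8,p19,p24} W36={p2,p4,p8,p15} W45={p9,p12,p31} W46={p2,p11,p34} W56={p8,p29,p30}
  W123={p25} W126={p26} W134={p3} W145={p9} W156={p29} W235={p24} W245={p12} W246={p34} W346={p2} W356={p8}
components per intersection:
  W1: {p3,p5,p6,p9,p13,p16,p25,p26,p29,p32,p33,p35}
  W2: {p1,p7,p10,p12,p16,p17,p18,p22,p24,p25,p26,p28,p34}
  W3: {p2,p3,p4,p6,p7,p8,p10,p15,p19,p20,p21,p24,p25}
  W4: {p2,p3,p9,p11,p12,p17,p21,p23,p31,p34,p35}
  W5: {p8,p9,p12,p14,p18,p19,p24,p27,p29,p30,p31,p33}
  W6: {p2,p4,p5,p8,p11,p15,p26,p28,p29,p30,p34,p36}
  W12: {p16,p25,p26}
  W13: {p3,p6,p25}
  W14: {p3,p9,p35}
  W15: {p9,p29,p33}
  W16: {p5,p26,p29}
  W23: {p7,p10,p24,p25}
  W24: {p12,p17,p34}
  W25: {p12,p18,p24}
  W26: {p26,p28,p34}
  W34: {p2,p3,p21}
  W35: {p8,p19,p24}
  W36: {p2,p4,p8,p15}
  W45: {p9,p12,p31}
  W46: {p2,p11,p34}
  W56: {p8,p29,p30}
  W123: {p25}
  W126: {p26}
  W134: {p3}
  W145: {p9}
  W156: {p29}
  W235: {p24}
  W245: {p12}
  W246: {p34}
  W346: {p2}
  W356: {p8}
C dims 6,15,10; δ0: rk 5, SNF 1^5; δ1: rk 10, SNF 1^9·2
Ȟ^0: (6−5)−0=1 ⇒ Z
Ȟ^1: (15−10)−5=0 ⇒ 0
Ȟ^2: (10−0)−10=0 plus torsion [2] ⇒ Z/2


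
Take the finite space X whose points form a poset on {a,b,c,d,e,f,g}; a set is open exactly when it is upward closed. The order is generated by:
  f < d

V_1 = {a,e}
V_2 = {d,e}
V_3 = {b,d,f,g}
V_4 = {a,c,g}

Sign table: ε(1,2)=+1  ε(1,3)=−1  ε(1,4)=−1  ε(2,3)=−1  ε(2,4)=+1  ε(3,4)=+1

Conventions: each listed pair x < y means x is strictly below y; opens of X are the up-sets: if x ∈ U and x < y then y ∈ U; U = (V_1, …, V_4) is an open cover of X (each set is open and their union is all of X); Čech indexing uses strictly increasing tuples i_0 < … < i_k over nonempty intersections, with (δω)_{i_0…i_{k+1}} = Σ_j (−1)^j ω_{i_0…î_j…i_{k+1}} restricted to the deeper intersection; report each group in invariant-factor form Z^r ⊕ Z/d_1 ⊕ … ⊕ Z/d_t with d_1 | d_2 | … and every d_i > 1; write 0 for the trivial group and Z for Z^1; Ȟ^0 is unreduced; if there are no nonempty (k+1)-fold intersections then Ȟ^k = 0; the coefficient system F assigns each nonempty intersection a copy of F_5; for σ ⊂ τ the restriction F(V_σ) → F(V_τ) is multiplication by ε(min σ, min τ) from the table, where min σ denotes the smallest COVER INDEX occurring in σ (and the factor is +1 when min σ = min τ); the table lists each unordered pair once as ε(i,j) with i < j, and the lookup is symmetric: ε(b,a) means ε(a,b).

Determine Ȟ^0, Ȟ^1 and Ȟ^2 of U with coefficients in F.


nonempty intersections:
  V12={e} V14={a} V23={d} V34={g}
C dims 4,4; δ0: rk_F5 3
Ȟ^0: (4−3)−0=1 ⇒ Z/5
Ȟ^1: (4−0)−3=1 ⇒ Z/5
Ȟ^2: (0−0)−0=0 ⇒ 0

Ȟ^0 = Z/5, Ȟ^1 = Z/5 and Ȟ^2 = 0


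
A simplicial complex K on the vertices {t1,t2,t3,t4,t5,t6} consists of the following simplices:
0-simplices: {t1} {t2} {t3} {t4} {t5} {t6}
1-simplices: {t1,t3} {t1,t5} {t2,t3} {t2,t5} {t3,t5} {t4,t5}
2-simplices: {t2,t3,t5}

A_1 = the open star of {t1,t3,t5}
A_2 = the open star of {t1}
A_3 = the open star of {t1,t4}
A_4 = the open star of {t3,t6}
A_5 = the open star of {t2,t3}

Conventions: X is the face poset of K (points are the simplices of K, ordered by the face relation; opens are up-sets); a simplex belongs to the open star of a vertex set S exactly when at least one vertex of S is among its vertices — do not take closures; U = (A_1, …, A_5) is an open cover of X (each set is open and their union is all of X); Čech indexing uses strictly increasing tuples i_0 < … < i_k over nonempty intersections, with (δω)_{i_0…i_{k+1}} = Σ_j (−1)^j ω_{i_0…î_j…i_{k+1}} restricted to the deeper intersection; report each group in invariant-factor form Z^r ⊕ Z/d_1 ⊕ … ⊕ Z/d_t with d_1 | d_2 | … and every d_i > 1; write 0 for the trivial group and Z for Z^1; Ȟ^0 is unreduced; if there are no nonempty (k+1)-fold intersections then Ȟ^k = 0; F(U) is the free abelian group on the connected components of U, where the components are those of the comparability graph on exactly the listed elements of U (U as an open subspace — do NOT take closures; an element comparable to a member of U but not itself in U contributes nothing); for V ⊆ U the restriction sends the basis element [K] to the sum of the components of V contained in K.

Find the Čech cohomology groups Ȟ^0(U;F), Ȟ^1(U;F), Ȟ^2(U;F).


Ȟ^0(U;F) ≅ Z^2,  Ȟ^1(U;F) ≅ 0,  Ȟ^2(U;F) ≅ 0

nerve simplices:
  A1={{t1},{t3},{t5},{t1,t3},{t1,t5},{t2,t3},{t2,t5},{t3,t5},{t4,t5},{t2,t3,t5}} A2={{t1},{t1,t3},{t1,t5}} A3={{t1},{t4},{t1,t3},{t1,t5},{t4,t5}} A4={{t3},{t6},{t1,t3},{t2,t3},{t3,t5},{t2,t3,t5}} A5={{t2},{t3},{t1,t3},{t2,t3},{t2,t5},{t3,t5},{t2,t3,t5}}
  A12={{t1},{t1,t3},{t1,t5}} A13={{t1},{t1,t3},{t1,t5},{t4,t5}} A14={{t3},{t1,t3},{t2,t3},{t3,t5},{t2,t3,t5}} A15={{t3},{t1,t3},{t2,t3},{t2,t5},{t3,t5},{t2,t3,t5}} A23={{t1},{t1,t3},{t1,t5}} A24={{t1,t3}} A25={{t1,t3}} A34={{t1,t3}} A35={{t1,t3}} A45={{t3},{t1,t3},{t2,t3},{t3,t5},{t2,t3,t5}}
  A123={{t1},{t1,t3},{t1,t5}} A124={{t1,t3}} A125={{t1,t3}} A134={{t1,t3}} A135={{t1,t3}} A145={{t3},{t1,t3},{t2,t3},{t3,t5},{t2,t3,t5}} A234={{t1,t3}} A235={{t1,t3}} A245={{t1,t3}} A345={{t1,t3}}
  A1234={{t1,t3}} A1235={{t1,t3}} A1245={{t1,t3}} A1345={{t1,t3}} A2345={{t1,t3}}
  A12345={{t1,t3}}
components per intersection:
  A1: {{t1},{t3},{t5},{t1,t3},{t1,t5},{t2,t3},{t2,t5},{t3,t5},{t4,t5},{t2,t3,t5}}
  A2: {{t1},{t1,t3},{t1,t5}}
  A3: {{t1},{t1,t3},{t1,t5}} {{t4},{t4,t5}}
  A4: {{t3},{t1,t3},{t2,t3},{t3,t5},{t2,t3,t5}} {{t6}}
  A5: {{t2},{t3},{t1,t3},{t2,t3},{t2,t5},{t3,t5},{t2,t3,t5}}
  A12: {{t1},{t1,t3},{t1,t5}}
  A13: {{t1},{t1,t3},{t1,t5}} {{t4,t5}}
  A14: {{t3},{t1,t3},{t2,t3},{t3,t5},{t2,t3,t5}}
  A15: {{t3},{t1,t3},{t2,t3},{t2,t5},{t3,t5},{t2,t3,t5}}
  A23: {{t1},{t1,t3},{t1,t5}}
  A24: {{t1,t3}}
  A25: {{t1,t3}}
  A34: {{t1,t3}}
  A35: {{t1,t3}}
  A45: {{t3},{t1,t3},{t2,t3},{t3,t5},{t2,t3,t5}}
  A123: {{t1},{t1,t3},{t1,t5}}
  A124: {{t1,t3}}
  A125: {{t1,t3}}
  A134: {{t1,t3}}
  A135: {{t1,t3}}
  A145: {{t3},{t1,t3},{t2,t3},{t3,t5},{t2,t3,t5}}
  A234: {{t1,t3}}
  A235: {{t1,t3}}
  A245: {{t1,t3}}
  A345: {{t1,t3}}
  A1234: {{t1,t3}}
  A1235: {{t1,t3}}
  A1245: {{t1,t3}}
  A1345: {{t1,t3}}
  A2345: {{t1,t3}}
  A12345: {{t1,t3}}
C dims 7,11,10,5; δ0: rk 5, SNF 1^5; δ1: rk 6, SNF 1^6; δ2: rk 4, SNF 1^4
degree 0: 7−5−0 = 2 → Ȟ^0 ≅ Z^2
degree 1: 11−6−5 = 0 → Ȟ^1 ≅ 0
degree 2: 10−4−6 = 0 → Ȟ^2 ≅ 0


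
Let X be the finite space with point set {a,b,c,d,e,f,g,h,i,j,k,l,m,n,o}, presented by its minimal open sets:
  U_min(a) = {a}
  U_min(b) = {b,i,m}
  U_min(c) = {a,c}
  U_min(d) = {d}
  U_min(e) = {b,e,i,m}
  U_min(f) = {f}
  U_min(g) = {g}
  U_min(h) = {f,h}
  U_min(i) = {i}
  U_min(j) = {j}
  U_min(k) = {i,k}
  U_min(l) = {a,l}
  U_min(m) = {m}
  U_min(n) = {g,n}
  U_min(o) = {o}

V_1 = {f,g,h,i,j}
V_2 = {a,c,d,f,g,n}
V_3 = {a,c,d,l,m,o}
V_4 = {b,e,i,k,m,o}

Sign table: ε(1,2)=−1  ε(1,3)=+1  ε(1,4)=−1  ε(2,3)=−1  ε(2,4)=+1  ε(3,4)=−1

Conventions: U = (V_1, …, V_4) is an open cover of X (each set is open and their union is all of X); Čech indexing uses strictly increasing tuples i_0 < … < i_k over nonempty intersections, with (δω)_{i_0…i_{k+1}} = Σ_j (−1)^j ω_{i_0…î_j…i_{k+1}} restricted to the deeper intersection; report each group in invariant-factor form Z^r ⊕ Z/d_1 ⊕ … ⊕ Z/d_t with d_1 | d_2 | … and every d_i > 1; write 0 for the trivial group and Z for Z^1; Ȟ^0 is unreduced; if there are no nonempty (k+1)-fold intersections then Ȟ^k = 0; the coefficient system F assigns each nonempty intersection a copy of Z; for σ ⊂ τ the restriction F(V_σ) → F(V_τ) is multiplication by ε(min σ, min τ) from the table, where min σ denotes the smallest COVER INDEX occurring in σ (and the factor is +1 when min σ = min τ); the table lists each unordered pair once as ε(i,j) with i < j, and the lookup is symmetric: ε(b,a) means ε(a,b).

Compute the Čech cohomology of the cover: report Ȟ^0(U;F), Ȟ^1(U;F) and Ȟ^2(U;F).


Ȟ^0 ≅ Z; Ȟ^1 ≅ Z; Ȟ^2 ≅ 0

nonempty intersections:
  V12={f,g} V14={i} V23={a,c,d} V34={m,o}
C dims 4,4; δ0: rk 3, SNF 1^3
Ȟ^0: (4−3)−0=1 ⇒ Z
Ȟ^1: (4−0)−3=1 ⇒ Z
Ȟ^2: (0−0)−0=0 ⇒ 0


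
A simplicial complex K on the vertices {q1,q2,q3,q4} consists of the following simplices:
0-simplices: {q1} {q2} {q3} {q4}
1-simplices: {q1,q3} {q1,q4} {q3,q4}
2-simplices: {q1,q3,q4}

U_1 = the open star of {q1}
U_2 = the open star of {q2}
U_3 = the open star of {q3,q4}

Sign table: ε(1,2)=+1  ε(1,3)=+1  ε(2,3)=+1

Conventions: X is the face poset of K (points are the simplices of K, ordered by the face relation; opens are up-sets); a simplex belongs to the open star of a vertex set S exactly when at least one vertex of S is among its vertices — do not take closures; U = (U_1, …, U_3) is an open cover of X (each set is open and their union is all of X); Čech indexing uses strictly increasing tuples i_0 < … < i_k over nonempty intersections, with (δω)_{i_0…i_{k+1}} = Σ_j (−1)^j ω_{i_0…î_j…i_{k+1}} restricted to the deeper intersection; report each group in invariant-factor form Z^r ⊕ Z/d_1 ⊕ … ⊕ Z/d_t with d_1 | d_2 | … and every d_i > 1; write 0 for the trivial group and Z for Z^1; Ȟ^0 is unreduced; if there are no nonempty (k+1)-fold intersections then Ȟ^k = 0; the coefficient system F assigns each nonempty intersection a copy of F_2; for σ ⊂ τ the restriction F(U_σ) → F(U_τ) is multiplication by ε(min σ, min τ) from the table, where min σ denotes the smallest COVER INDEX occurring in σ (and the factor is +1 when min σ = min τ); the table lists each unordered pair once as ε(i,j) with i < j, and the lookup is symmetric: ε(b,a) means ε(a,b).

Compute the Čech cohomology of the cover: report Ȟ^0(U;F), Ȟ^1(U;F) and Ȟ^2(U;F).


intersection data:
  U1={{q1},{q1,q3},{q1,q4},{q1,q3,q4}} U2={{q2}} U3={{q3},{q4},{q1,q3},{q1,q4},{q3,q4},{q1,q3,q4}}
  U13={{q1,q3},{q1,q4},{q1,q3,q4}}
C dims 3,1; δ0: rk_F2 1
Ȟ^0 = (3 − 1) − 0 = 2, so Ȟ^0 ≅ Z/2 ⊕ Z/2
Ȟ^1 = (1 − 0) − 1 = 0, so Ȟ^1 ≅ 0
Ȟ^2 = (0 − 0) − 0 = 0, so Ȟ^2 ≅ 0

Ȟ^0 = Z/2 ⊕ Z/2; Ȟ^1 = 0; Ȟ^2 = 0


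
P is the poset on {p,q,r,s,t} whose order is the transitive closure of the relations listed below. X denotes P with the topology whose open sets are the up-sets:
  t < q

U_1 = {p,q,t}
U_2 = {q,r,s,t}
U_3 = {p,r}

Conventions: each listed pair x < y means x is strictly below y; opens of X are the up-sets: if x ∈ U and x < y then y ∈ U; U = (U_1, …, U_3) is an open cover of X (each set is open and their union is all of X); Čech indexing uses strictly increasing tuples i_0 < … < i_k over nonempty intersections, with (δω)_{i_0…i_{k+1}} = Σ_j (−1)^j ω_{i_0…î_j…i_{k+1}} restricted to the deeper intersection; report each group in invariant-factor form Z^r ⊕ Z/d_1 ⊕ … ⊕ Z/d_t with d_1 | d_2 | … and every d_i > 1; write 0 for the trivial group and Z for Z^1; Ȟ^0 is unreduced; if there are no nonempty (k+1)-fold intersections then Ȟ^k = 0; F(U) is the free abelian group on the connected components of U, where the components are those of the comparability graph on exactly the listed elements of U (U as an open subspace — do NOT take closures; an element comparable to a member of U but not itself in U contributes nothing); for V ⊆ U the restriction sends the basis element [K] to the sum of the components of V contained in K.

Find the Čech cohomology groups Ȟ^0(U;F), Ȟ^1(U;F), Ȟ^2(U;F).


Ȟ^0 ≅ Z^4,  Ȟ^1 ≅ 0,  Ȟ^2 ≅ 0

nerve simplices:
  U12={q,t} U13={p} U23={r}
components per intersection:
  U1: {p} {q,t}
  U2: {q,t} {r} {s}
  U3: {p} {r}
  U12: {q,t}
  U13: {p}
  U23: {r}
C dims 7,3; δ0: rk 3, SNF 1^3
degree 0: 7−3−0 = 4 → Ȟ^0 ≅ Z^4
degree 1: 3−0−3 = 0 → Ȟ^1 ≅ 0
degree 2: 0−0−0 = 0 → Ȟ^2 ≅ 0


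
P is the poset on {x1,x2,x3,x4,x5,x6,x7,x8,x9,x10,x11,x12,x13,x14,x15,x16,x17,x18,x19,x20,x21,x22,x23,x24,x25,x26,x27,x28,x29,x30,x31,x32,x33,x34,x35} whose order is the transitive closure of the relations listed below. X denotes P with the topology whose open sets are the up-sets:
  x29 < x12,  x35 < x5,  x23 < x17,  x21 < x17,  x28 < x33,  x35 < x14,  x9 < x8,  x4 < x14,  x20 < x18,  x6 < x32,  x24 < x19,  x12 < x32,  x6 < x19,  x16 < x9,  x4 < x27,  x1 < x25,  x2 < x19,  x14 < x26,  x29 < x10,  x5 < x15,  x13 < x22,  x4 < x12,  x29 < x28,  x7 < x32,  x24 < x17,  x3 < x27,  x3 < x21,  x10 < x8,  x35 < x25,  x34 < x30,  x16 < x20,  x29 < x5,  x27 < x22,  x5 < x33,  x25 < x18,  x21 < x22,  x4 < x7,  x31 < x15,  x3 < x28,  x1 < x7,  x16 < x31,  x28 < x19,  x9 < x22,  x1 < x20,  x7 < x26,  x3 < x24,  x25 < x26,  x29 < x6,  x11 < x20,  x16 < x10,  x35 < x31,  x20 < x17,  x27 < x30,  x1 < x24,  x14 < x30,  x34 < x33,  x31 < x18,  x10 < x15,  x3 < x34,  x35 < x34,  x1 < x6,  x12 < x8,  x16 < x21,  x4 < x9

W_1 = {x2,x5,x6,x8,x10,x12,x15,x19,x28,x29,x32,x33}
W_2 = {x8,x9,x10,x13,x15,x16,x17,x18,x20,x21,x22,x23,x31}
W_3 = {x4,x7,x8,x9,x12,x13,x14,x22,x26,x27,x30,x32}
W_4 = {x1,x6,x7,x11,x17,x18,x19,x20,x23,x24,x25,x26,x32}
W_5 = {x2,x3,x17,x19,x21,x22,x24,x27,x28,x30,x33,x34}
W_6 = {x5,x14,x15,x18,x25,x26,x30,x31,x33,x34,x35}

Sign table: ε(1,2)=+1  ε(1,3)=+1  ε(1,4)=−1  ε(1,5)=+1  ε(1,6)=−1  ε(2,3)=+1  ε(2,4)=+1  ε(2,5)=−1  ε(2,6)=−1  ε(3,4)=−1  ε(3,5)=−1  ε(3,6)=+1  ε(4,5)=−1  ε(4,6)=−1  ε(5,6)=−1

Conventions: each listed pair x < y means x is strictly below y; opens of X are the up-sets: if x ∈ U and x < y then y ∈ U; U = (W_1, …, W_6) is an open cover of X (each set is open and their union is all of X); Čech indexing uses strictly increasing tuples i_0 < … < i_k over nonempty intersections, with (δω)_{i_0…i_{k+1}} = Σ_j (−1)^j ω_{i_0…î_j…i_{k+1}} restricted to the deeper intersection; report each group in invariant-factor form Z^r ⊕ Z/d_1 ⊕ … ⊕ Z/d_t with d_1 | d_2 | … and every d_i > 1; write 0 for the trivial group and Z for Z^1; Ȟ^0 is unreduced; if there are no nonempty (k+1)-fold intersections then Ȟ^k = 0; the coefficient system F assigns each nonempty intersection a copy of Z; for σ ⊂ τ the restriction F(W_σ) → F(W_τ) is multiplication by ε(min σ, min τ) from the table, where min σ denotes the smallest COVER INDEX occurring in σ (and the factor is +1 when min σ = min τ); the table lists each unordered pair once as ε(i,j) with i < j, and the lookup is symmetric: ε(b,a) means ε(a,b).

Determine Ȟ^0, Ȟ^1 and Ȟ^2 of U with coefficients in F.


nerve of the cover:
  W12={x8,x10,x15} W13={x8,x12,x32} W14={x6,x19,x32} W15={x2,x19,x28,x33} W16={x5,x15,x33} W23={x8,x9,x13,x22} W24={x17,x18,x20,x23} W25={x17,x21,x22} W26={x15,x18,x31} W34={x7,x26,x32} W35={x22,x27,x30} W36={x14,x26,x30} W45={x17,x19,x24} W46={x18,x25,x26} W56={x30,x33,x34}
  W123={x8} W126={x15} W134={x32} W145={x19} W156={x33} W235={x22} W245={x17} W246={x18} W346={x26} W356={x30}
C dims 6,15,10; δ0: rk 6, SNF 1^5·2; δ1: rk 9, SNF 1^9
Ȟ^0 = (6 − 6) − 0 = 0, so Ȟ^0 ≅ 0
Ȟ^1 = (15 − 9) − 6 = 0 plus torsion [2], so Ȟ^1 ≅ Z/2
Ȟ^2 = (10 − 0) − 9 = 1, so Ȟ^2 ≅ Z

Ȟ^0 ≅ 0, Ȟ^1 ≅ Z/2 and Ȟ^2 ≅ Z


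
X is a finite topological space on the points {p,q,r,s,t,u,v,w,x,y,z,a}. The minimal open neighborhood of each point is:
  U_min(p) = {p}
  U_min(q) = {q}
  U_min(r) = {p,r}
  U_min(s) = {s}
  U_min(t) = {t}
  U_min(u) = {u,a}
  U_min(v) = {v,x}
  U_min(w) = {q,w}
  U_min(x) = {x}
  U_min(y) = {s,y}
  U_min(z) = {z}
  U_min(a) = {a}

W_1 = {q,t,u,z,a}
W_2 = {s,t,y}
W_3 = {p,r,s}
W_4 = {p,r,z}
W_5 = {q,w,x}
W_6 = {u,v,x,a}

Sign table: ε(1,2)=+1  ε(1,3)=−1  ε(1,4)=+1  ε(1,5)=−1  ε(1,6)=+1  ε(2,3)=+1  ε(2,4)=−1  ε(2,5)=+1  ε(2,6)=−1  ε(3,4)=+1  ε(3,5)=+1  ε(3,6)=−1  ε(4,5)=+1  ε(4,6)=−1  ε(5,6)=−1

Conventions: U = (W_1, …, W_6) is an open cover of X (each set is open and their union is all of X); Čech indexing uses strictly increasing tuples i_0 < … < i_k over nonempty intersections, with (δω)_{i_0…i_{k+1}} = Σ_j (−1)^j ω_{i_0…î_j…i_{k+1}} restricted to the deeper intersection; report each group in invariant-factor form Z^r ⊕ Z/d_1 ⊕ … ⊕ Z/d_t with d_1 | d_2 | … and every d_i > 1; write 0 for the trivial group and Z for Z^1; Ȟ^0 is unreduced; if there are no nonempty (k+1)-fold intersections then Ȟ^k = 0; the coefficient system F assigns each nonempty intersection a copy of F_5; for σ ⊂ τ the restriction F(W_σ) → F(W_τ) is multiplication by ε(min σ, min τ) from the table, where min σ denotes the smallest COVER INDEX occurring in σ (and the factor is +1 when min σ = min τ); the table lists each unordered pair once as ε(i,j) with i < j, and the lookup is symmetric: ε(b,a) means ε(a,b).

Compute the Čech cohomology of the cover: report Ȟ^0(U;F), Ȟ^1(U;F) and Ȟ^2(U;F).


cover nerve:
  W12={t} W14={z} W15={q} W16={u,a} W23={s} W34={p,r} W56={x}
C dims 6,7; δ0: rk_F5 5
Ȟ^0: (6−5)−0=1 ⇒ Z/5
Ȟ^1: (7−0)−5=2 ⇒ Z/5 ⊕ Z/5
Ȟ^2: (0−0)−0=0 ⇒ 0

Ȟ^0 ≅ Z/5,  Ȟ^1 ≅ Z/5 ⊕ Z/5,  Ȟ^2 ≅ 0


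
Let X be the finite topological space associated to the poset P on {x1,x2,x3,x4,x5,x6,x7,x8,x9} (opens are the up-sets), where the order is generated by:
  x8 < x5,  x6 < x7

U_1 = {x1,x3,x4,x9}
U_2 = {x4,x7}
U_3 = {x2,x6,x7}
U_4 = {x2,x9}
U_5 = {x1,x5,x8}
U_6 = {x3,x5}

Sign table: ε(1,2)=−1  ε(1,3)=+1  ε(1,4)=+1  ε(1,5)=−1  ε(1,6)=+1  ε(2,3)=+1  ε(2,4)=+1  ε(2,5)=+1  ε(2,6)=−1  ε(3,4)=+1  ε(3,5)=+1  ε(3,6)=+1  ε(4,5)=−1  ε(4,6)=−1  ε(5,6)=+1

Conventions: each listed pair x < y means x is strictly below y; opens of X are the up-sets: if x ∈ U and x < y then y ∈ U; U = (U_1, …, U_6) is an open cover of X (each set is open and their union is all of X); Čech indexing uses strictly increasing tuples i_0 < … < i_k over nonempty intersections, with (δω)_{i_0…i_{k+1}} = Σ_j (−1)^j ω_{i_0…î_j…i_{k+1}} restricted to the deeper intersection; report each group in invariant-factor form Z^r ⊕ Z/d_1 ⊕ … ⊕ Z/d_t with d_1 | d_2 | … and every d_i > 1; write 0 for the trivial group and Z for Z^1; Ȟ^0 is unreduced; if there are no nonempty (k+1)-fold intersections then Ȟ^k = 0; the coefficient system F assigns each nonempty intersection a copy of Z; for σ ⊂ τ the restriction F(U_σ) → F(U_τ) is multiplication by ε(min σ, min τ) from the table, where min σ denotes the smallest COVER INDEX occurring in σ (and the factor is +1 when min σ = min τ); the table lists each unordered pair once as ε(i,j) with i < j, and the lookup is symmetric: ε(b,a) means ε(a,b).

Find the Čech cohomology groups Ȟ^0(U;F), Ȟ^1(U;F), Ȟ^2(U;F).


Ȟ^0 = 0; Ȟ^1 = Z ⊕ Z/2; Ȟ^2 = 0

nerve of the cover:
  U12={x4} U14={x9} U15={x1} U16={x3} U23={x7} U34={x2} U56={x5}
C dims 6,7; δ0: rk 6, SNF 1^5·2
Ȟ^0 = (6 − 6) − 0 = 0, so Ȟ^0 ≅ 0
Ȟ^1 = (7 − 0) − 6 = 1 plus torsion [2], so Ȟ^1 ≅ Z ⊕ Z/2
Ȟ^2 = (0 − 0) − 0 = 0, so Ȟ^2 ≅ 0


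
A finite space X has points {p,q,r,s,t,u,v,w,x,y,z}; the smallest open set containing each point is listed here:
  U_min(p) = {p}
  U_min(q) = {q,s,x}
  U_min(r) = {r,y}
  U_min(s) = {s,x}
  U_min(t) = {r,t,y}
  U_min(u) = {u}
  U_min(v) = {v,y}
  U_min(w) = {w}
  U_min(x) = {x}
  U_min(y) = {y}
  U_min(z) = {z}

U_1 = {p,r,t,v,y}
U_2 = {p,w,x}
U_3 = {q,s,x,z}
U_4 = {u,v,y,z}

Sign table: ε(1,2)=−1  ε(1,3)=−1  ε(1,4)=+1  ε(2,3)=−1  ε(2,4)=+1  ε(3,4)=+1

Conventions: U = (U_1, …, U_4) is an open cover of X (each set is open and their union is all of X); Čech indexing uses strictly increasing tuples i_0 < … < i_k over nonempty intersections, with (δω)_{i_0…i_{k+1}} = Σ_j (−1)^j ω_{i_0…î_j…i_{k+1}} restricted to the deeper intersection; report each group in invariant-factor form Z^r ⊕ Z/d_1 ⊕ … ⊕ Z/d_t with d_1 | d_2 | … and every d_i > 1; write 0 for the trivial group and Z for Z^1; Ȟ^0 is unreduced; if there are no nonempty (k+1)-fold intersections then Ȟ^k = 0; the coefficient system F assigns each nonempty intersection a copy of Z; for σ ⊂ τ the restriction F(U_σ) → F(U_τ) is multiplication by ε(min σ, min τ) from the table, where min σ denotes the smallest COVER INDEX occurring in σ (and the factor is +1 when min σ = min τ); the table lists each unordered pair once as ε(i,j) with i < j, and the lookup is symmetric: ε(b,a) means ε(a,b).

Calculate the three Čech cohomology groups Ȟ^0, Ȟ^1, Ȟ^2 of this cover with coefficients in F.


nonempty overlaps:
  U12={p} U14={v,y} U23={x} U34={z}
C dims 4,4; δ0: rk 3, SNF 1^3
degree 0: 4−3−0 = 1 → Ȟ^0 ≅ Z
degree 1: 4−0−3 = 1 → Ȟ^1 ≅ Z
degree 2: 0−0−0 = 0 → Ȟ^2 ≅ 0

Ȟ^0(U;F) ≅ Z; Ȟ^1(U;F) ≅ Z; Ȟ^2(U;F) ≅ 0


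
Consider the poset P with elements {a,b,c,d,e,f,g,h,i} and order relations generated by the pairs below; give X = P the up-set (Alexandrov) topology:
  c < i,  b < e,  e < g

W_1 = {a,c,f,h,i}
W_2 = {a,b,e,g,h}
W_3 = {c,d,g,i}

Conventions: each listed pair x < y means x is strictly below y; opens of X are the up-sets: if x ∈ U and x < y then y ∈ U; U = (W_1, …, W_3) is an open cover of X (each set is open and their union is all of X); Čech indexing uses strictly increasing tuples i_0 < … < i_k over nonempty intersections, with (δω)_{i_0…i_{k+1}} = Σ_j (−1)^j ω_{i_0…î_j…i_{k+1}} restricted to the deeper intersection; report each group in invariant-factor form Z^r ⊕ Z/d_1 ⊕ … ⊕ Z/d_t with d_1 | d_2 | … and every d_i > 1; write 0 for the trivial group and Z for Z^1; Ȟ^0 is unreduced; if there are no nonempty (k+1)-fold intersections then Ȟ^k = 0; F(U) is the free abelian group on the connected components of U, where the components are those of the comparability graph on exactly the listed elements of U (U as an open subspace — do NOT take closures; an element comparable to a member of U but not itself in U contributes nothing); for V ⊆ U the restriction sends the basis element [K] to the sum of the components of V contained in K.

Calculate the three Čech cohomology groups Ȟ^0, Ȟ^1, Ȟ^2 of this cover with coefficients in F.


Ȟ^0 = Z^6; Ȟ^1 = 0; Ȟ^2 = 0

cover nerve:
  W12={a,h} W13={c,i} W23={g}
components per intersection:
  W1: {a} {c,i} {f} {h}
  W2: {a} {b,e,g} {h}
  W3: {c,i} {d} {g}
  W12: {a} {h}
  W13: {c,i}
  W23: {g}
C dims 10,4; δ0: rk 4, SNF 1^4
Ȟ^0: (10−4)−0=6 ⇒ Z^6
Ȟ^1: (4−0)−4=0 ⇒ 0
Ȟ^2: (0−0)−0=0 ⇒ 0


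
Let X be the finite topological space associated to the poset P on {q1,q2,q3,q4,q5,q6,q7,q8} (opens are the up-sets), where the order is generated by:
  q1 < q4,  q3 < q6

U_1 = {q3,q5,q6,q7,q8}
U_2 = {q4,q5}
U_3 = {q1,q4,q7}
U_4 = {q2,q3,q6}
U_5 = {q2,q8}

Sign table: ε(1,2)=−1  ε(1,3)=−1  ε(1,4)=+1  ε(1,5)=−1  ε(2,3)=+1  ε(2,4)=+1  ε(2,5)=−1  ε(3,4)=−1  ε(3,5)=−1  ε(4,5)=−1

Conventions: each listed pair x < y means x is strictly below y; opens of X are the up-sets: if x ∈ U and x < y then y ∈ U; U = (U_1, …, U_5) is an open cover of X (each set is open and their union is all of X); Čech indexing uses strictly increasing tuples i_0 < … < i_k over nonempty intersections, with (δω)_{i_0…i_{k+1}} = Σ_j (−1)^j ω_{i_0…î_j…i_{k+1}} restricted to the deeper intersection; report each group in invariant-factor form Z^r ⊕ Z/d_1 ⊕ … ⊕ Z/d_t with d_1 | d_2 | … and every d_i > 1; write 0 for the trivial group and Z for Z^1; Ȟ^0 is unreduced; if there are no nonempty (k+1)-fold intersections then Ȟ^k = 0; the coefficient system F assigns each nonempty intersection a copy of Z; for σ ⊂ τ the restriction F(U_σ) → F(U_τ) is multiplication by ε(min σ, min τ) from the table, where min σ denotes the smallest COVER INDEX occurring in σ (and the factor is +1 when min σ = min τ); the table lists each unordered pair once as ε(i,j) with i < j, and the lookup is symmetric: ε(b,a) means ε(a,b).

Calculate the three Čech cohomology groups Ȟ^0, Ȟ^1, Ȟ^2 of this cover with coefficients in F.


nerve of the cover:
  U12={q5} U13={q7} U14={q3,q6} U15={q8} U23={q4} U45={q2}
C dims 5,6; δ0: rk 4, SNF 1^4
Ȟ^0 = (5 − 4) − 0 = 1, so Ȟ^0 ≅ Z
Ȟ^1 = (6 − 0) − 4 = 2, so Ȟ^1 ≅ Z^2
Ȟ^2 = (0 − 0) − 0 = 0, so Ȟ^2 ≅ 0

Ȟ^0(U;F) ≅ Z; Ȟ^1(U;F) ≅ Z^2; Ȟ^2(U;F) ≅ 0


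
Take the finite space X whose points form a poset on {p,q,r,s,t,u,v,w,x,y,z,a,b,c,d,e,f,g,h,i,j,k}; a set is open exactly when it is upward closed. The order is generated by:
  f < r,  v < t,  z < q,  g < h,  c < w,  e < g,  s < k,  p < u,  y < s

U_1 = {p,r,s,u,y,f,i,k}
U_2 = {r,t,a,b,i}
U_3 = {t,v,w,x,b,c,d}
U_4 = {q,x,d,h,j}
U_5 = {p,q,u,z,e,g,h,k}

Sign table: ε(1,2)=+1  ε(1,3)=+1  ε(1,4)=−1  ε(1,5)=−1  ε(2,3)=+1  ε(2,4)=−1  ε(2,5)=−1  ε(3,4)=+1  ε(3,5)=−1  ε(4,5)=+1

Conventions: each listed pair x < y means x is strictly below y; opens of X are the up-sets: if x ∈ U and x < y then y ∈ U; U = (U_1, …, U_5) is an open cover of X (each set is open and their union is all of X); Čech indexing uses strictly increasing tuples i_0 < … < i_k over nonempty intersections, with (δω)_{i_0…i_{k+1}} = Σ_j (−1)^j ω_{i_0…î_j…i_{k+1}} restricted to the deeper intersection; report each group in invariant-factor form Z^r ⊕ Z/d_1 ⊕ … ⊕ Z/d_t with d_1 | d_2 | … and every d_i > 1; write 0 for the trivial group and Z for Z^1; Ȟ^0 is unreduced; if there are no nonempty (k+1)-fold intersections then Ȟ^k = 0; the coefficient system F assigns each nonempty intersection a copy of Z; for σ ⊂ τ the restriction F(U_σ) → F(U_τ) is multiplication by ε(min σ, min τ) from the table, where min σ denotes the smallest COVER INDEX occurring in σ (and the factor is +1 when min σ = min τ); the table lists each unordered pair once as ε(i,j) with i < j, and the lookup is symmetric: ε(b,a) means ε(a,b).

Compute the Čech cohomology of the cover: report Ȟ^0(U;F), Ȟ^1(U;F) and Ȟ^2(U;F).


cover nerve:
  U12={r,i} U15={p,u,k} U23={t,b} U34={x,d} U45={q,h}
C dims 5,5; δ0: rk 5, SNF 1^4·2
Ȟ^0: (5−5)−0=0 ⇒ 0
Ȟ^1: (5−0)−5=0 plus torsion [2] ⇒ Z/2
Ȟ^2: (0−0)−0=0 ⇒ 0

Ȟ^0 = 0, Ȟ^1 = Z/2 and Ȟ^2 = 0


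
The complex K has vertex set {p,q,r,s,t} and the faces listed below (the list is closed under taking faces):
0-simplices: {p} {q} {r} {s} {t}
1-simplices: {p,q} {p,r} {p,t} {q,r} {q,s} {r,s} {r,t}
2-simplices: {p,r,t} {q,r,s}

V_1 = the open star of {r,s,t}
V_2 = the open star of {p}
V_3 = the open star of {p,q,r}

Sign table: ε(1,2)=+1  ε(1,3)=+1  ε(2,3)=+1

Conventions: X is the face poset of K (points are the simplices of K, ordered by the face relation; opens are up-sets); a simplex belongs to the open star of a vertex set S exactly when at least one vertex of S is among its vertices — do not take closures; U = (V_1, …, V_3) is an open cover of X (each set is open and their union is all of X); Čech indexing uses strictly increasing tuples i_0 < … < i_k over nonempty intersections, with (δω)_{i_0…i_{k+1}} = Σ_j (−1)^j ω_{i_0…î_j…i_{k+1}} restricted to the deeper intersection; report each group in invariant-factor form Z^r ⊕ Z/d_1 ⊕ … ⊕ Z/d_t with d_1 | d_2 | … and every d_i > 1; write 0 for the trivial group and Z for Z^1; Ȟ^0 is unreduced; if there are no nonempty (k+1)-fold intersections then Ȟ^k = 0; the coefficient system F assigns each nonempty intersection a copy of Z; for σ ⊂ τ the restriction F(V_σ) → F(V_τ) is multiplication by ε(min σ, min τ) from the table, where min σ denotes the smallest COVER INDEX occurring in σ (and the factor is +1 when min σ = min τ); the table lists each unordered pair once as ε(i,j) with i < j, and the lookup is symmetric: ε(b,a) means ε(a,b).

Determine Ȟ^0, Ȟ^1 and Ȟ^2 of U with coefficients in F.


Ȟ^0 ≅ Z, Ȟ^1 ≅ 0, Ȟ^2 ≅ 0

nerve simplices:
  V1={{r},{s},{t},{p,r},{p,t},{q,r},{q,s},{r,s},{r,t},{p,r,t},{q,r,s}} V2={{p},{p,q},{p,r},{p,t},{p,r,t}} V3={{p},{q},{r},{p,q},{p,r},{p,t},{q,r},{q,s},{r,s},{r,t},{p,r,t},{q,r,s}}
  V12={{p,r},{p,t},{p,r,t}} V13={{r},{p,r},{p,t},{q,r},{q,s},{r,s},{r,t},{p,r,t},{q,r,s}} V23={{p},{p,q},{p,r},{p,t},{p,r,t}}
  V123={{p,r},{p,t},{p,r,t}}
C dims 3,3,1; δ0: rk 2, SNF 1^2; δ1: rk 1, SNF 1^1
degree 0: 3−2−0 = 1 → Ȟ^0 ≅ Z
degree 1: 3−1−2 = 0 → Ȟ^1 ≅ 0
degree 2: 1−0−1 = 0 → Ȟ^2 ≅ 0


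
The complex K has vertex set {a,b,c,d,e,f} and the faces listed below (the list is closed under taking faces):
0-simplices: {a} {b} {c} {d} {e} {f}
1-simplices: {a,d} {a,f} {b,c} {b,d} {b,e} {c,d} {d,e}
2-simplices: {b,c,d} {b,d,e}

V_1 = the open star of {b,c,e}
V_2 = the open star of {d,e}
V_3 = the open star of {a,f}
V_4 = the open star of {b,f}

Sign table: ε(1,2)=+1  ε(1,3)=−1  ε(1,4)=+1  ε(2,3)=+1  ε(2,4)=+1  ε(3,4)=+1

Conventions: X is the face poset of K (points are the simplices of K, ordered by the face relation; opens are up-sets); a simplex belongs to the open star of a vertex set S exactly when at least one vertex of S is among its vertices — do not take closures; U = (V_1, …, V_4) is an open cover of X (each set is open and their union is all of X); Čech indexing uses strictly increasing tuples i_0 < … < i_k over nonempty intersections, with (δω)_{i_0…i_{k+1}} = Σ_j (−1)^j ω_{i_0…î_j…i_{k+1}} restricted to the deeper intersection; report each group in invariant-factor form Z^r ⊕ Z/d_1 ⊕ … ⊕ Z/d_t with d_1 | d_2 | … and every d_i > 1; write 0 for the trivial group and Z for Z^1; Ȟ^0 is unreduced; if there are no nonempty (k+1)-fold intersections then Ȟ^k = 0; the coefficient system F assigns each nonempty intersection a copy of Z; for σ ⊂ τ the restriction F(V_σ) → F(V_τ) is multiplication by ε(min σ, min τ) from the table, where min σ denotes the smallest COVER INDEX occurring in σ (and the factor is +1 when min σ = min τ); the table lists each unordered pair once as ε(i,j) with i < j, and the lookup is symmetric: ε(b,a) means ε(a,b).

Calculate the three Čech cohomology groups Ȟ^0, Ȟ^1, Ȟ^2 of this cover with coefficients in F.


cover nerve:
  V1={{b},{c},{e},{b,c},{b,d},{b,e},{c,d},{d,e},{b,c,d},{b,d,e}} V2={{d},{e},{a,d},{b,d},{b,e},{c,d},{d,e},{b,c,d},{b,d,e}} V3={{a},{f},{a,d},{a,f}} V4={{b},{f},{a,f},{b,c},{b,d},{b,e},{b,c,d},{b,d,e}}
  V12={{e},{b,d},{b,e},{c,d},{d,e},{b,c,d},{b,d,e}} V14={{b},{b,c},{b,d},{b,e},{b,c,d},{b,d,e}} V23={{a,d}} V24={{b,d},{b,e},{b,c,d},{b,d,e}} V34={{f},{a,f}}
  V124={{b,d},{b,e},{b,c,d},{b,d,e}}
C dims 4,5,1; δ0: rk 3, SNF 1^3; δ1: rk 1, SNF 1^1
Ȟ^0: (4−3)−0=1 ⇒ Z
Ȟ^1: (5−1)−3=1 ⇒ Z
Ȟ^2: (1−0)−1=0 ⇒ 0

Ȟ^0(U;F) ≅ Z, Ȟ^1(U;F) ≅ Z, Ȟ^2(U;F) ≅ 0


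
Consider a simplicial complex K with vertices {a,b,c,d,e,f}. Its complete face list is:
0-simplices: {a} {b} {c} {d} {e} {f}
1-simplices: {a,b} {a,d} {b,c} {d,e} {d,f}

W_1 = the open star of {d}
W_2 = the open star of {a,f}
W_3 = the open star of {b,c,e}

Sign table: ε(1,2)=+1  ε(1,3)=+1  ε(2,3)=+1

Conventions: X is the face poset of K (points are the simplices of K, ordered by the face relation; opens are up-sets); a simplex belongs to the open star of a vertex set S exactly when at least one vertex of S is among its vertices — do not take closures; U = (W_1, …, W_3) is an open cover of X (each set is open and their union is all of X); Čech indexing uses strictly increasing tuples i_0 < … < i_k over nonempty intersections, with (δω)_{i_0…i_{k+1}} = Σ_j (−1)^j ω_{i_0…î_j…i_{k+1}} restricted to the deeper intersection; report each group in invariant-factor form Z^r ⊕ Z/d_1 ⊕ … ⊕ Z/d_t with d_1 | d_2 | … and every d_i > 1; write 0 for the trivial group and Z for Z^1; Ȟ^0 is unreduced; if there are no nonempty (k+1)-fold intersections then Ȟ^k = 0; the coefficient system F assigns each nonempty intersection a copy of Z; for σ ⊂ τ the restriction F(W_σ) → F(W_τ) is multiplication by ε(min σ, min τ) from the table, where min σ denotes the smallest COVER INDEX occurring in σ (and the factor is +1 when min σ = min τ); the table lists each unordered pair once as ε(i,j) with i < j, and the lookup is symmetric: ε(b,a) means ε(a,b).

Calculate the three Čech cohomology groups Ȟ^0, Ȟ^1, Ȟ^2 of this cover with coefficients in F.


Ȟ^0(U;F) ≅ Z,  Ȟ^1(U;F) ≅ Z,  Ȟ^2(U;F) ≅ 0

nonempty overlaps:
  W1={{d},{a,d},{d,e},{d,f}} W2={{a},{f},{a,b},{a,d},{d,f}} W3={{b},{c},{e},{a,b},{b,c},{d,e}}
  W12={{a,d},{d,f}} W13={{d,e}} W23={{a,b}}
C dims 3,3; δ0: rk 2, SNF 1^2
degree 0: 3−2−0 = 1 → Ȟ^0 ≅ Z
degree 1: 3−0−2 = 1 → Ȟ^1 ≅ Z
degree 2: 0−0−0 = 0 → Ȟ^2 ≅ 0


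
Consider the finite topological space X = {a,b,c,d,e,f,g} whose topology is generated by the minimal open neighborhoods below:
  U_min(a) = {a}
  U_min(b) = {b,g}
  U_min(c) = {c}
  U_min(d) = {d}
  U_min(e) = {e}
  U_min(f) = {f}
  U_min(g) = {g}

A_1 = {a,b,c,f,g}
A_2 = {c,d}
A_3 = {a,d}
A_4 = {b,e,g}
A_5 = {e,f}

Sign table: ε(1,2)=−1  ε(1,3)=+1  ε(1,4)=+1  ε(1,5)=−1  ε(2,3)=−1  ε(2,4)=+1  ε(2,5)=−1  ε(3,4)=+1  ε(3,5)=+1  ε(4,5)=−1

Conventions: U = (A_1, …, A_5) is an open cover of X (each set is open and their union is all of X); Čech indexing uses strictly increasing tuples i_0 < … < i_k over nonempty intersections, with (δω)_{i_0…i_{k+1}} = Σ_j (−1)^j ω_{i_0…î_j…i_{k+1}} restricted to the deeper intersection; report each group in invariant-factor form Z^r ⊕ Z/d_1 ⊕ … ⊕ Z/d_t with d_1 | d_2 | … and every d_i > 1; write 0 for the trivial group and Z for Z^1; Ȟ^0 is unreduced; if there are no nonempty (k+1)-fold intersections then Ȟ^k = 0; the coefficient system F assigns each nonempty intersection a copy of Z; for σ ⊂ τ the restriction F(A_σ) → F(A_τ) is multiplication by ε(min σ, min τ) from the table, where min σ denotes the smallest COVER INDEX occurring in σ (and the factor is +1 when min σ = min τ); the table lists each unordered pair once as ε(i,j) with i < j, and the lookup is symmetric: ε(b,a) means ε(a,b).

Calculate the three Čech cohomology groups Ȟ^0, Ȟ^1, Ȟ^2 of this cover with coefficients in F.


Ȟ^0 = Z, Ȟ^1 = Z^2 and Ȟ^2 = 0

cover nerve:
  A12={c} A13={a} A14={b,g} A15={f} A23={d} A45={e}
C dims 5,6; δ0: rk 4, SNF 1^4
Ȟ^0: (5−4)−0=1 ⇒ Z
Ȟ^1: (6−0)−4=2 ⇒ Z^2
Ȟ^2: (0−0)−0=0 ⇒ 0
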